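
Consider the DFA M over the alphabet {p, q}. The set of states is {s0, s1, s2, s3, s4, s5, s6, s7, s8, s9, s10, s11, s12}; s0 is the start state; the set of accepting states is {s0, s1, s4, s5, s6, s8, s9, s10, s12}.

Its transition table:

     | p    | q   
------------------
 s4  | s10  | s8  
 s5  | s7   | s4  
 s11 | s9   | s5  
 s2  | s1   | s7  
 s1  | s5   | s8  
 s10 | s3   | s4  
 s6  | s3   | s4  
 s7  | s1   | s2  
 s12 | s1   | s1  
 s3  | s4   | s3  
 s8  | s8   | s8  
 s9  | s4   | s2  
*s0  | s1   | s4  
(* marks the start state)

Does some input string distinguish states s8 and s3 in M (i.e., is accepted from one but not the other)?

States {s6,s9,s11,s12} cannot be reached from the start state, so discard them.
Initial partition by acceptance: {s0,s1,s4,s5,s8,s10} | {s2,s3,s7}.
Split {s0,s1,s4,s5,s8,s10} by δ(·,p) → {s0,s1,s4,s8} and {s5,s10}.
Refine {s0,s1,s4,s8} on symbol p: members go to different blocks, giving {s0,s8} and {s1,s4}.
On input p, block {s0,s8} splits into {s0} and {s8}.
No further refinement is possible. Final partition (5 blocks): {s0} | {s2,s3,s7} | {s5,s10} | {s1,s4} | {s8}.
s8 and s3 end up in different blocks, so they are distinguishable. For instance, the string 'ε' is accepted from only s8.

Yes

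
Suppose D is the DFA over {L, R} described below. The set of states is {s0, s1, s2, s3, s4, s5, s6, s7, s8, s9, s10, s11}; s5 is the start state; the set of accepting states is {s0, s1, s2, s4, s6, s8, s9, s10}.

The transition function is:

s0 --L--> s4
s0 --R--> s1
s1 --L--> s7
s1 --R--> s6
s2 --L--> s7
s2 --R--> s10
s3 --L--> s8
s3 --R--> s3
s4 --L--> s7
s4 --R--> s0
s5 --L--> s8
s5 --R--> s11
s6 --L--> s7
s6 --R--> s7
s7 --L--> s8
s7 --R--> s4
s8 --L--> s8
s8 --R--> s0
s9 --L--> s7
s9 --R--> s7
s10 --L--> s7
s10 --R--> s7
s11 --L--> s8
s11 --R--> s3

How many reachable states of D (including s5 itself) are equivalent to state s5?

3

States {s2,s9,s10} cannot be reached from the start state, so discard them.
P0 = {s0,s1,s4,s6,s8} | {s3,s5,s7,s11}.
Split {s0,s1,s4,s6,s8} by δ(·,L) → {s1,s4,s6} and {s0,s8}.
On input R, block {s1,s4,s6} splits into {s1} and {s4} and {s6}.
On input R, block {s3,s5,s7,s11} splits into {s3,s5,s11} and {s7}.
On input L, block {s0,s8} splits into {s0} and {s8}.
Stable partition: {s1} | {s3,s5,s11} | {s0} | {s4} | {s6} | {s7} | {s8} — 7 equivalence classes.
State s5 belongs to the block {s3,s5,s11}, which has 3 states.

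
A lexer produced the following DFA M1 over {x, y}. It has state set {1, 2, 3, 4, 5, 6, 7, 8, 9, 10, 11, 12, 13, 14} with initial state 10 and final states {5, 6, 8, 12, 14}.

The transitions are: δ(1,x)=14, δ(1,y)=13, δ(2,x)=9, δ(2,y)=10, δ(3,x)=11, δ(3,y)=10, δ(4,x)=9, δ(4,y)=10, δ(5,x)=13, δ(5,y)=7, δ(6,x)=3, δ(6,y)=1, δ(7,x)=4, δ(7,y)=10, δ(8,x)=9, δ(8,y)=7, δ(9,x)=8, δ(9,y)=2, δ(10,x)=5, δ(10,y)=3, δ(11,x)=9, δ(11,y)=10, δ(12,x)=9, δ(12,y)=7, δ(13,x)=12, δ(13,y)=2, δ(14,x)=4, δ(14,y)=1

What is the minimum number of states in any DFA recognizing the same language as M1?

5

States {1,6,14} cannot be reached from the start state, so discard them.
P0 = {5,8,12} | {2,3,4,7,9,10,11,13}.
Refine {2,3,4,7,9,10,11,13} on symbol x: members go to different blocks, giving {2,3,4,7,11} and {9,10,13}.
Split {2,3,4,7,11} by δ(·,x) → {2,4,11} and {3,7}.
Refine {9,10,13} on symbol y: members go to different blocks, giving {9,13} and {10}.
No further refinement is possible. Final partition (5 blocks): {5,8,12} | {2,4,11} | {9,13} | {3,7} | {10}.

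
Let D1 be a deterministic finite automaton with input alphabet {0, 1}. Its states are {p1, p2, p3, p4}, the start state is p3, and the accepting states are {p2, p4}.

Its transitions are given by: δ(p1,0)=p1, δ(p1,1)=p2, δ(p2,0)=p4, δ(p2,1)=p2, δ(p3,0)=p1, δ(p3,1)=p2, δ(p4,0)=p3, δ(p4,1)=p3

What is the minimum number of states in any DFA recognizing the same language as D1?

3

Start with accepting vs non-accepting: {p2,p4} | {p1,p3}.
On input 0, block {p2,p4} splits into {p2} and {p4}.
Stable partition: {p2} | {p1,p3} | {p4} — 3 equivalence classes.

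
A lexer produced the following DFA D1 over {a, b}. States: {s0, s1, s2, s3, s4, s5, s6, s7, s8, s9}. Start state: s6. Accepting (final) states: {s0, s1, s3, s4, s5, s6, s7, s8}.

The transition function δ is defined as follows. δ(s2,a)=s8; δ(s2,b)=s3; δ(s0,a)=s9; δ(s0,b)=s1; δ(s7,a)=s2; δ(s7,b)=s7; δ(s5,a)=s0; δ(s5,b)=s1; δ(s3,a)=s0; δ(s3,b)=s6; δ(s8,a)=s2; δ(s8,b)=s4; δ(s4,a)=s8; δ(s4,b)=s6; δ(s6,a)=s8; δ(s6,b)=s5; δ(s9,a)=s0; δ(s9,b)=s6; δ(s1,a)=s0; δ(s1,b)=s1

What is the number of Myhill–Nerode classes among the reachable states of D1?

3

First remove the unreachable states {s7}; 9 states remain.
Start with accepting vs non-accepting: {s0,s1,s3,s4,s5,s6,s8} | {s2,s9}.
Refine {s0,s1,s3,s4,s5,s6,s8} on symbol a: members go to different blocks, giving {s1,s3,s4,s5,s6} and {s0,s8}.
Stable partition: {s1,s3,s4,s5,s6} | {s2,s9} | {s0,s8} — 3 equivalence classes.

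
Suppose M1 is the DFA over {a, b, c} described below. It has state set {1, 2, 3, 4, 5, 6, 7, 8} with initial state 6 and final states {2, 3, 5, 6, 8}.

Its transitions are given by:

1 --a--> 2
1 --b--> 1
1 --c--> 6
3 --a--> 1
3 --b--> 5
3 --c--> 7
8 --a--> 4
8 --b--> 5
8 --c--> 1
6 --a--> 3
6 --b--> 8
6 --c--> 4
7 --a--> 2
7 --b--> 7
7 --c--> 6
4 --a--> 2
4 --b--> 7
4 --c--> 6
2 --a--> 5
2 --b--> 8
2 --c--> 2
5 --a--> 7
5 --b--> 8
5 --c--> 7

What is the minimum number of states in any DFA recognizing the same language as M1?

4

All states are reachable from the start state.
P0 = {2,3,5,6,8} | {1,4,7}.
Refine {2,3,5,6,8} on symbol a: members go to different blocks, giving {3,5,8} and {2,6}.
Split {2,6} by δ(·,c) → {2} and {6}.
Stable partition: {3,5,8} | {1,4,7} | {2} | {6} — 4 equivalence classes.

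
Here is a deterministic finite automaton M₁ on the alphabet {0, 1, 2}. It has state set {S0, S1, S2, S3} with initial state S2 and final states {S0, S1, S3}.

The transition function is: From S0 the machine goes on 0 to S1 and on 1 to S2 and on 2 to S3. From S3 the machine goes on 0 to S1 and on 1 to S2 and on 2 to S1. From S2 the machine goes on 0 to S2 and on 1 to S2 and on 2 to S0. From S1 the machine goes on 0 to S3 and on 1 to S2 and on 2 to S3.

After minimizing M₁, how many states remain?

P0 = {S0,S1,S3} | {S2}.
No further refinement is possible. Final partition (2 blocks): {S0,S1,S3} | {S2}.

2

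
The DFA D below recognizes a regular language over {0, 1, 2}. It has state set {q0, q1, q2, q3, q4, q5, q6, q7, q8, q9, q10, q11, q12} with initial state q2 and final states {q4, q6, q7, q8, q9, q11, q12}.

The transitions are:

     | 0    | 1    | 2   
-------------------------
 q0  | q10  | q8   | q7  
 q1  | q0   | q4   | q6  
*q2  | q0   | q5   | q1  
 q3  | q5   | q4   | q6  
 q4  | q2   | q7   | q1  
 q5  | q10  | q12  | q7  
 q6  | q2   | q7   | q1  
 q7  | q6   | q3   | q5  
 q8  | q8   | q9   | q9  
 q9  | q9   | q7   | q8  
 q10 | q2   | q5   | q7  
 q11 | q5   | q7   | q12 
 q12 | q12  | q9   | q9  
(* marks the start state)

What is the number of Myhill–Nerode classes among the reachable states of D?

First remove the unreachable states {q11}; 12 states remain.
Initial partition by acceptance: {q4,q6,q7,q8,q9,q12} | {q0,q1,q2,q3,q5,q10}.
On input 0, block {q4,q6,q7,q8,q9,q12} splits into {q7,q8,q9,q12} and {q4,q6}.
Split {q7,q8,q9,q12} by δ(·,0) → {q8,q9,q12} and {q7}.
On input 1, block {q8,q9,q12} splits into {q8,q12} and {q9}.
Split {q0,q1,q2,q3,q5,q10} by δ(·,1) → {q0,q5} and {q1,q3} and {q2,q10}.
Refine {q2,q10} on symbol 0: members go to different blocks, giving {q2} and {q10}.
The partition is now stable with 8 blocks: {q8,q12} | {q0,q5} | {q4,q6} | {q7} | {q9} | {q1,q3} | {q2} | {q10}.

8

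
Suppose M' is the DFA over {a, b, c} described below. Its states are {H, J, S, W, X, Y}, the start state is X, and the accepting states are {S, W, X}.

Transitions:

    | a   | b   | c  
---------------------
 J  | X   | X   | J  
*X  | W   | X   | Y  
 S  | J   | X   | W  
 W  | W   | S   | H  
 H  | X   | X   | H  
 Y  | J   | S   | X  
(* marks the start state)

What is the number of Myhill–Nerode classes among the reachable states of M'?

5

Start with accepting vs non-accepting: {S,W,X} | {H,J,Y}.
Refine {S,W,X} on symbol a: members go to different blocks, giving {W,X} and {S}.
Refine {W,X} on symbol b: members go to different blocks, giving {X} and {W}.
Split {H,J,Y} by δ(·,a) → {H,J} and {Y}.
No further refinement is possible. Final partition (5 blocks): {X} | {H,J} | {S} | {W} | {Y}.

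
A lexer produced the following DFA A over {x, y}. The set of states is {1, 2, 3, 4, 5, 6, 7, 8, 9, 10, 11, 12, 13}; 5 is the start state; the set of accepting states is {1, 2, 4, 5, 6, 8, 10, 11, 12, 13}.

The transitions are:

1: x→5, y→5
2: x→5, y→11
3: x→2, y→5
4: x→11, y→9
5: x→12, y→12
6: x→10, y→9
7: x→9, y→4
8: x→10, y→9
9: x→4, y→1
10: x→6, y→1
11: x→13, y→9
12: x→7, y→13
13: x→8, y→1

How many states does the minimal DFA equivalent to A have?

8

Reachable states from the start: {1,4,5,6,7,8,9,10,11,12,13}. Unreachable: {2,3} — drop them.
Initial partition by acceptance: {1,4,5,6,8,10,11,12,13} | {7,9}.
Refine {1,4,5,6,8,10,11,12,13} on symbol x: members go to different blocks, giving {1,4,5,6,8,10,11,13} and {12}.
Split {1,4,5,6,8,10,11,13} by δ(·,x) → {1,4,6,8,10,11,13} and {5}.
Split {1,4,6,8,10,11,13} by δ(·,x) → {4,6,8,10,11,13} and {1}.
On input y, block {4,6,8,10,11,13} splits into {4,6,8,11} and {10,13}.
Split {4,6,8,11} by δ(·,x) → {6,8,11} and {4}.
Split {7,9} by δ(·,x) → {7} and {9}.
Stable partition: {6,8,11} | {7} | {12} | {5} | {1} | {10,13} | {4} | {9} — 8 equivalence classes.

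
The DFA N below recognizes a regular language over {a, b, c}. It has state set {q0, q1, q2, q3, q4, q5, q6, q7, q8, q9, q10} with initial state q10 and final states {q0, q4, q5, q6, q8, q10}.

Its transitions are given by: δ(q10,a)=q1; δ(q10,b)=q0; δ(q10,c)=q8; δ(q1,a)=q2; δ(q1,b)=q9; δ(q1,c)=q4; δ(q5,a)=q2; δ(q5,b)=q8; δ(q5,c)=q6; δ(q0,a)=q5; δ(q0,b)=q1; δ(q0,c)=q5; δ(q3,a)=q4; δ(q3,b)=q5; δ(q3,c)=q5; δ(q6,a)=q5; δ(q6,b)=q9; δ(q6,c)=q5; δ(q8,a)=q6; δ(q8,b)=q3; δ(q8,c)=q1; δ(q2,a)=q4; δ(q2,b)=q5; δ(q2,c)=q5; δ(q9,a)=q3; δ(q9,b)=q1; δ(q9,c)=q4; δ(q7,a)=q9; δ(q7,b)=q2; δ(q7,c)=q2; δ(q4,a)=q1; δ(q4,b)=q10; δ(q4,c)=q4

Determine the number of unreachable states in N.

No path from q10 leads to q7; the other 10 states are all reachable.

1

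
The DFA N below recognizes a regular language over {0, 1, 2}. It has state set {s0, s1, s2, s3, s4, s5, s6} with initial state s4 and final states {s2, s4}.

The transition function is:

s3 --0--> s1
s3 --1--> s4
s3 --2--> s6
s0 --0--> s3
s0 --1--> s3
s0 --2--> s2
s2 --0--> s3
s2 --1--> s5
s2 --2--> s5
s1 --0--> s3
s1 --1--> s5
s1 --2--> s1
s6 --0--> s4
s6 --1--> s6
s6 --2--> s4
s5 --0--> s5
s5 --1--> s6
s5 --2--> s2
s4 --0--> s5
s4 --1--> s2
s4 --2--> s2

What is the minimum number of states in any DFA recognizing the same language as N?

States {s0} cannot be reached from the start state, so discard them.
P0 = {s2,s4} | {s1,s3,s5,s6}.
Refine {s2,s4} on symbol 1: members go to different blocks, giving {s2} and {s4}.
Refine {s1,s3,s5,s6} on symbol 0: members go to different blocks, giving {s1,s3,s5} and {s6}.
On input 1, block {s1,s3,s5} splits into {s1} and {s3} and {s5}.
The partition is now stable with 6 blocks: {s2} | {s1} | {s4} | {s6} | {s3} | {s5}.

6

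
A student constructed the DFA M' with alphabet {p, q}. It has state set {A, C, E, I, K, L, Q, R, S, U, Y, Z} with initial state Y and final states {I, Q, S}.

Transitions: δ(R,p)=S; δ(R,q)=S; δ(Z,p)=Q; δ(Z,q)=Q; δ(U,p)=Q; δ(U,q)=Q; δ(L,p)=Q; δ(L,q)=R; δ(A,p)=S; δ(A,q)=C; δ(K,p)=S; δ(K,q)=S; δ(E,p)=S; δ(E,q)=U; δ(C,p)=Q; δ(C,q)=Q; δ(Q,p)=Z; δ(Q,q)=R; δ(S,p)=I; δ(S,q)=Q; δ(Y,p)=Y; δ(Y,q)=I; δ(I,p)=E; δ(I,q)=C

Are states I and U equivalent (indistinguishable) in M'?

States {A,K,L} cannot be reached from the start state, so discard them.
Start with accepting vs non-accepting: {I,Q,S} | {C,E,R,U,Y,Z}.
On input p, block {I,Q,S} splits into {I,Q} and {S}.
On input p, block {C,E,R,U,Y,Z} splits into {C,U,Z} and {E,R} and {Y}.
Split {I,Q} by δ(·,p) → {Q} and {I}.
Refine {E,R} on symbol q: members go to different blocks, giving {E} and {R}.
No further refinement is possible. Final partition (7 blocks): {Q} | {C,U,Z} | {S} | {E} | {Y} | {I} | {R}.
I and U end up in different blocks, so they are distinguishable. For instance, the string 'ε' is accepted from only I.

No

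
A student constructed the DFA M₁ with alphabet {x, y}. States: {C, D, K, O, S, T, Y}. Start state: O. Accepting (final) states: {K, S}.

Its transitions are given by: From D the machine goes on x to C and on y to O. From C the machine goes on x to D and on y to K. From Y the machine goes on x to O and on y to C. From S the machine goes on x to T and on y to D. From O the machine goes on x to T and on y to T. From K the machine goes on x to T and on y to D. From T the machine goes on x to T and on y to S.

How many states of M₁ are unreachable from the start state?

BFS from O reaches {C, D, K, O, S, T}; the 1 state(s) Y are never visited.

1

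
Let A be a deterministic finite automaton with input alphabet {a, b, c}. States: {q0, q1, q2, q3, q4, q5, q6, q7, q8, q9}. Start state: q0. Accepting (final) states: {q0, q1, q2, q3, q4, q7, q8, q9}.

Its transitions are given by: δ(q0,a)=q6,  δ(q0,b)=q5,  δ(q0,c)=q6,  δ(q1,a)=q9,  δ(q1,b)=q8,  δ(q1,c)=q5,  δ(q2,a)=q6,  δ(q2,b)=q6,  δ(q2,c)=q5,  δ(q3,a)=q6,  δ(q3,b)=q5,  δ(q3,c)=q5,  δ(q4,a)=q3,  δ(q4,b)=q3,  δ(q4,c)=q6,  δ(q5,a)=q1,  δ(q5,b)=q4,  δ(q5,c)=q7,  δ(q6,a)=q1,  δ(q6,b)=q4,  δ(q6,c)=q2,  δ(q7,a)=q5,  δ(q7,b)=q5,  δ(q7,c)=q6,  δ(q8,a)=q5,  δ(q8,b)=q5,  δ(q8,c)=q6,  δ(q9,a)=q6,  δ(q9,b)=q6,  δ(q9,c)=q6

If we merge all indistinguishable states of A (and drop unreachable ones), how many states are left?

Every state is reachable, so we keep all 10.
Initial partition by acceptance: {q0,q1,q2,q3,q4,q7,q8,q9} | {q5,q6}.
Split {q0,q1,q2,q3,q4,q7,q8,q9} by δ(·,a) → {q0,q2,q3,q7,q8,q9} and {q1,q4}.
The partition is now stable with 3 blocks: {q0,q2,q3,q7,q8,q9} | {q5,q6} | {q1,q4}.

3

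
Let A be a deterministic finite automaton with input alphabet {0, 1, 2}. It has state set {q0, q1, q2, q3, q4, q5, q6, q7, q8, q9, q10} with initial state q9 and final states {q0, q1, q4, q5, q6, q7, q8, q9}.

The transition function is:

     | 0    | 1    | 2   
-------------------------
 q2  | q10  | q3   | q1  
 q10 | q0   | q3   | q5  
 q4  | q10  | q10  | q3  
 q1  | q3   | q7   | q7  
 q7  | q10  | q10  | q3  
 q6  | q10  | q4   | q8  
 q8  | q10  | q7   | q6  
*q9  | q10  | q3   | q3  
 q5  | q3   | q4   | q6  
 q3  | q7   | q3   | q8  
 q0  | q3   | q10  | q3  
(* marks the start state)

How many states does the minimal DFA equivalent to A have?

States {q1,q2} cannot be reached from the start state, so discard them.
Start with accepting vs non-accepting: {q0,q4,q5,q6,q7,q8,q9} | {q3,q10}.
Refine {q0,q4,q5,q6,q7,q8,q9} on symbol 1: members go to different blocks, giving {q0,q4,q7,q9} and {q5,q6,q8}.
The partition is now stable with 3 blocks: {q0,q4,q7,q9} | {q3,q10} | {q5,q6,q8}.

3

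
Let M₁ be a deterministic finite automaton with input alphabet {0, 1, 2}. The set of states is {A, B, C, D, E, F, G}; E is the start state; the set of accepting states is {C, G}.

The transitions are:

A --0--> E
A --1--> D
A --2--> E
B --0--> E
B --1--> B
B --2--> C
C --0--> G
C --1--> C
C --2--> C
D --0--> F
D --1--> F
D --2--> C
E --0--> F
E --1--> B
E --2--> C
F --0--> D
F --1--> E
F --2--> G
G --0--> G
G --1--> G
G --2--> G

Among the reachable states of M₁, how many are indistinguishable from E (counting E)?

First remove the unreachable states {A}; 6 states remain.
Start with accepting vs non-accepting: {C,G} | {B,D,E,F}.
Stable partition: {C,G} | {B,D,E,F} — 2 equivalence classes.
The equivalence class containing E is {B,D,E,F}, of size 4.

4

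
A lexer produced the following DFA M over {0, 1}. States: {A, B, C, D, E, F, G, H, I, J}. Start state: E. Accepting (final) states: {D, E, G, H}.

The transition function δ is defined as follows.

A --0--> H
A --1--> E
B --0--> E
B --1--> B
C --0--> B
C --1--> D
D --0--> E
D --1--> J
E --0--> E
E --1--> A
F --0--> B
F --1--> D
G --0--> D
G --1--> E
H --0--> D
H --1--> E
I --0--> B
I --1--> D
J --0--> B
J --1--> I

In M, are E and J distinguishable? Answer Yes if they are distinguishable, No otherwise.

States {C,F,G} cannot be reached from the start state, so discard them.
P0 = {D,E,H} | {A,B,I,J}.
On input 1, block {D,E,H} splits into {D,E} and {H}.
Refine {A,B,I,J} on symbol 0: members go to different blocks, giving {I,J} and {A} and {B}.
Split {D,E} by δ(·,1) → {D} and {E}.
On input 1, block {I,J} splits into {I} and {J}.
The partition is now stable with 7 blocks: {D} | {I} | {H} | {A} | {B} | {E} | {J}.
E and J end up in different blocks, so they are distinguishable. For instance, the string 'ε' is accepted from only E.

Yes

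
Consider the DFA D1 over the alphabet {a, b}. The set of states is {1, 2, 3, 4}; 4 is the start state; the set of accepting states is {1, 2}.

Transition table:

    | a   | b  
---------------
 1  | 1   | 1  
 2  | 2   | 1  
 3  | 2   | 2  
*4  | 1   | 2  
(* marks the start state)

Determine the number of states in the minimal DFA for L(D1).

States {3} cannot be reached from the start state, so discard them.
P0 = {1,2} | {4}.
Stable partition: {1,2} | {4} — 2 equivalence classes.

2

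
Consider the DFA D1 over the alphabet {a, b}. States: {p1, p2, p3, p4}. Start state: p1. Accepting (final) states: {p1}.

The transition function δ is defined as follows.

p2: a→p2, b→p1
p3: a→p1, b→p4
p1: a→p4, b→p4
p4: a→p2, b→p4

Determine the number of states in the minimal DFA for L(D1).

Reachable states from the start: {p1,p2,p4}. Unreachable: {p3} — drop them.
Start with accepting vs non-accepting: {p1} | {p2,p4}.
On input b, block {p2,p4} splits into {p2} and {p4}.
No further refinement is possible. Final partition (3 blocks): {p1} | {p2} | {p4}.

3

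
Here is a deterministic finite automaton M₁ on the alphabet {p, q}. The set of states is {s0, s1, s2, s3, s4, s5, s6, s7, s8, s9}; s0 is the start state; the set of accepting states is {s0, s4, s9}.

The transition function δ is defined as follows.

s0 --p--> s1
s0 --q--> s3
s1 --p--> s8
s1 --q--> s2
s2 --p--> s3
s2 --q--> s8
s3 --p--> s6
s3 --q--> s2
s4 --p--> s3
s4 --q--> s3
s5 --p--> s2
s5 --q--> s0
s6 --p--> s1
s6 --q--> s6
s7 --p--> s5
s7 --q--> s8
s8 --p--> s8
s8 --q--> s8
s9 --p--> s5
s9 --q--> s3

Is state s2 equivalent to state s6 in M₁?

Yes

First remove the unreachable states {s4,s5,s7,s9}; 6 states remain.
Start with accepting vs non-accepting: {s0} | {s1,s2,s3,s6,s8}.
No further refinement is possible. Final partition (2 blocks): {s0} | {s1,s2,s3,s6,s8}.
s2 and s6 lie in the same block of the stable partition, so they are equivalent — no string distinguishes them.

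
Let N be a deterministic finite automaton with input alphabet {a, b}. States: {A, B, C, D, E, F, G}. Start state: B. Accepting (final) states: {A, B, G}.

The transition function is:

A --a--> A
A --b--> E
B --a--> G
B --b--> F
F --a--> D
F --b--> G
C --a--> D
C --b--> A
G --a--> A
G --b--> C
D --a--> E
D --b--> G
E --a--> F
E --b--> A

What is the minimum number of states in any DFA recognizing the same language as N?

2

Start with accepting vs non-accepting: {A,B,G} | {C,D,E,F}.
No further refinement is possible. Final partition (2 blocks): {A,B,G} | {C,D,E,F}.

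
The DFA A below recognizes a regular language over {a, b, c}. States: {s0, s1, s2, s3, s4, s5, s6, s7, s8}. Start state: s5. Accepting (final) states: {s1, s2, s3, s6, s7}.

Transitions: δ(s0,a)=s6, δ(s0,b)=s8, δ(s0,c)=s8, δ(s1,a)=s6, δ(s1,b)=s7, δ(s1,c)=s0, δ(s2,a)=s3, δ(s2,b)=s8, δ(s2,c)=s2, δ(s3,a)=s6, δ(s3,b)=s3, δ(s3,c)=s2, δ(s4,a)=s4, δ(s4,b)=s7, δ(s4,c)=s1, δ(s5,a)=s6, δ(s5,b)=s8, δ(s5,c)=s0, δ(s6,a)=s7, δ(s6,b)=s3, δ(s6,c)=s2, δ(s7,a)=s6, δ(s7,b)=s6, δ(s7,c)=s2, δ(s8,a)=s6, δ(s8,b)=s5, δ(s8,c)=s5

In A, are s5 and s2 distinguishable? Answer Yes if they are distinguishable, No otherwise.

First remove the unreachable states {s1,s4}; 7 states remain.
Initial partition by acceptance: {s2,s3,s6,s7} | {s0,s5,s8}.
Split {s2,s3,s6,s7} by δ(·,b) → {s3,s6,s7} and {s2}.
Stable partition: {s3,s6,s7} | {s0,s5,s8} | {s2} — 3 equivalence classes.
s5 and s2 end up in different blocks, so they are distinguishable. For instance, the string 'ε' is accepted from only s2.

Yes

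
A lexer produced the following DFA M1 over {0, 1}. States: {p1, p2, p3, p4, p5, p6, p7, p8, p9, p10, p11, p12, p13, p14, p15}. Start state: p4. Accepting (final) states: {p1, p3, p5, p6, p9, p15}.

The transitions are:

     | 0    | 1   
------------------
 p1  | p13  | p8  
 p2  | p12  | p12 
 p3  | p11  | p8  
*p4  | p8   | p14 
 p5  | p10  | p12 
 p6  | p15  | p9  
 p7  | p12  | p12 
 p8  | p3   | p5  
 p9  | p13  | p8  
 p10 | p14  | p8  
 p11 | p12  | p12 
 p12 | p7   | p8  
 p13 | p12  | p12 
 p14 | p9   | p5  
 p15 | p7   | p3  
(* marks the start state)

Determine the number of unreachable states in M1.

4

No path from p4 leads to p1, p2, p6, p15; the other 11 states are all reachable.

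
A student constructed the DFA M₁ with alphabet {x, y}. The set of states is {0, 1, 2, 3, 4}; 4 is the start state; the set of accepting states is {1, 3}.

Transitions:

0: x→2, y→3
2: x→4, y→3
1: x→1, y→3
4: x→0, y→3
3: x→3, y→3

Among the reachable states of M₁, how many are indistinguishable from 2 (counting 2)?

Reachable states from the start: {0,2,3,4}. Unreachable: {1} — drop them.
Initial partition by acceptance: {3} | {0,2,4}.
The partition is now stable with 2 blocks: {3} | {0,2,4}.
The equivalence class containing 2 is {0,2,4}, of size 3.

3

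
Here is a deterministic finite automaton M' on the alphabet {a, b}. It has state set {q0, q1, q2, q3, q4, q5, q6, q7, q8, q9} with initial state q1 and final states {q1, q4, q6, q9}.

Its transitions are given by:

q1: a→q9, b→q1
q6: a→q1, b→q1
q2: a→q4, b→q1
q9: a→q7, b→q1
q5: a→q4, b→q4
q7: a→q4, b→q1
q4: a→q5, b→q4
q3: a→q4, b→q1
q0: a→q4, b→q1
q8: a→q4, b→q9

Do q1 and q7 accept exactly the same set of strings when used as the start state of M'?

No

Reachable states from the start: {q1,q4,q5,q7,q9}. Unreachable: {q0,q2,q3,q6,q8} — drop them.
P0 = {q1,q4,q9} | {q5,q7}.
Refine {q1,q4,q9} on symbol a: members go to different blocks, giving {q4,q9} and {q1}.
On input b, block {q4,q9} splits into {q4} and {q9}.
Split {q5,q7} by δ(·,b) → {q5} and {q7}.
Stable partition: {q4} | {q5} | {q1} | {q9} | {q7} — 5 equivalence classes.
q1 and q7 end up in different blocks, so they are distinguishable. For instance, the string 'ε' is accepted from only q1.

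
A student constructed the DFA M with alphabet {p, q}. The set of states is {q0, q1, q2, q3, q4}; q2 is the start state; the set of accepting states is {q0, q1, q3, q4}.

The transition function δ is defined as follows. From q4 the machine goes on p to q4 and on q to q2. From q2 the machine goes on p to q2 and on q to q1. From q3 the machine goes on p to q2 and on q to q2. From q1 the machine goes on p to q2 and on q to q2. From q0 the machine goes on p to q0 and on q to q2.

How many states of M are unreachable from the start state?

3

BFS from q2 reaches {q1, q2}; the 3 state(s) q0, q3, q4 are never visited.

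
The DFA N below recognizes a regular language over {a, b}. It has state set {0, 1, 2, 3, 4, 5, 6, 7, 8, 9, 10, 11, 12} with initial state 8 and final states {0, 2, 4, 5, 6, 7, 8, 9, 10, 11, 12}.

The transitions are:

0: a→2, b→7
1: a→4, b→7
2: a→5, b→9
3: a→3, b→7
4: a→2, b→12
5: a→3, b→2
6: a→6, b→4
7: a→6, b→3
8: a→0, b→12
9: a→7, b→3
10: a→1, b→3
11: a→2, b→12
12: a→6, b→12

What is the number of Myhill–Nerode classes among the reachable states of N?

States {1,10,11} cannot be reached from the start state, so discard them.
P0 = {0,2,4,5,6,7,8,9,12} | {3}.
On input a, block {0,2,4,5,6,7,8,9,12} splits into {0,2,4,6,7,8,9,12} and {5}.
On input a, block {0,2,4,6,7,8,9,12} splits into {0,4,6,7,8,9,12} and {2}.
Split {0,4,6,7,8,9,12} by δ(·,a) → {6,7,8,9,12} and {0,4}.
Refine {6,7,8,9,12} on symbol a: members go to different blocks, giving {6,7,9,12} and {8}.
Split {6,7,9,12} by δ(·,b) → {7,9} and {6} and {12}.
Split {7,9} by δ(·,a) → {7} and {9}.
On input b, block {0,4} splits into {0} and {4}.
No further refinement is possible. Final partition (10 blocks): {7} | {3} | {5} | {2} | {0} | {8} | {6} | {12} | {9} | {4}.

10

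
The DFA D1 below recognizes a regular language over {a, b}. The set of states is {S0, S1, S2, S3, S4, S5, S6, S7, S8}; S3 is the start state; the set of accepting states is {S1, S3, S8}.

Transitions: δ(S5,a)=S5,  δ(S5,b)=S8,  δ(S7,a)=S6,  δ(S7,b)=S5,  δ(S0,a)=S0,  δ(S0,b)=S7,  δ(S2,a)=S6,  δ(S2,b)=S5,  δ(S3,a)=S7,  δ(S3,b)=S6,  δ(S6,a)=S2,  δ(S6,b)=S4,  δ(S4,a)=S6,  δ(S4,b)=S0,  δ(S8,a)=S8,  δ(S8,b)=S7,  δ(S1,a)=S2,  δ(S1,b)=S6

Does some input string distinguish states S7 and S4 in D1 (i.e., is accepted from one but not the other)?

Yes

Reachable states from the start: {S0,S2,S3,S4,S5,S6,S7,S8}. Unreachable: {S1} — drop them.
Start with accepting vs non-accepting: {S3,S8} | {S0,S2,S4,S5,S6,S7}.
Split {S3,S8} by δ(·,a) → {S3} and {S8}.
Split {S0,S2,S4,S5,S6,S7} by δ(·,b) → {S0,S2,S4,S6,S7} and {S5}.
Refine {S0,S2,S4,S6,S7} on symbol b: members go to different blocks, giving {S0,S4,S6} and {S2,S7}.
Split {S0,S4,S6} by δ(·,a) → {S0,S4} and {S6}.
Split {S0,S4} by δ(·,a) → {S0} and {S4}.
Stable partition: {S3} | {S0} | {S8} | {S5} | {S2,S7} | {S6} | {S4} — 7 equivalence classes.
S7 and S4 end up in different blocks, so they are distinguishable. For instance, the string 'bb' is accepted from only S7.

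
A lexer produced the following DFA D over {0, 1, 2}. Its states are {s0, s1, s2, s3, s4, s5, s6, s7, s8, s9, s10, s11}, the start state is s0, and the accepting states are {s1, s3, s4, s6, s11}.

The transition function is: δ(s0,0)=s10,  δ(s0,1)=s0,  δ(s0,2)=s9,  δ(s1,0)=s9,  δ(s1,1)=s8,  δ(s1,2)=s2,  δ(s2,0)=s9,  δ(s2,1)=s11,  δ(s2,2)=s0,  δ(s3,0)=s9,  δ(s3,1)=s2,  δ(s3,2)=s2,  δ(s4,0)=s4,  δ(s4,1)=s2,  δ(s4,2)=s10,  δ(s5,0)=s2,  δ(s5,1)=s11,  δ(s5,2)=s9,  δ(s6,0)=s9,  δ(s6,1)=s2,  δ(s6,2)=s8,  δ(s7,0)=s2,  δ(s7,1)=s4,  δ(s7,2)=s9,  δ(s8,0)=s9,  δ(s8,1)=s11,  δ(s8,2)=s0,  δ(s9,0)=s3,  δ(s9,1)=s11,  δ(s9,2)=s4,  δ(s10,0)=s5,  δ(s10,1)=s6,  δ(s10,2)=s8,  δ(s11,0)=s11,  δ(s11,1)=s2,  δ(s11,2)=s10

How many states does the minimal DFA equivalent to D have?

7

States {s1,s7} cannot be reached from the start state, so discard them.
Start with accepting vs non-accepting: {s3,s4,s6,s11} | {s0,s2,s5,s8,s9,s10}.
On input 0, block {s3,s4,s6,s11} splits into {s3,s6} and {s4,s11}.
Split {s0,s2,s5,s8,s9,s10} by δ(·,0) → {s0,s2,s5,s8,s10} and {s9}.
Split {s0,s2,s5,s8,s10} by δ(·,0) → {s0,s5,s10} and {s2,s8}.
On input 0, block {s0,s5,s10} splits into {s0,s10} and {s5}.
Refine {s0,s10} on symbol 0: members go to different blocks, giving {s0} and {s10}.
Stable partition: {s3,s6} | {s0} | {s4,s11} | {s9} | {s2,s8} | {s5} | {s10} — 7 equivalence classes.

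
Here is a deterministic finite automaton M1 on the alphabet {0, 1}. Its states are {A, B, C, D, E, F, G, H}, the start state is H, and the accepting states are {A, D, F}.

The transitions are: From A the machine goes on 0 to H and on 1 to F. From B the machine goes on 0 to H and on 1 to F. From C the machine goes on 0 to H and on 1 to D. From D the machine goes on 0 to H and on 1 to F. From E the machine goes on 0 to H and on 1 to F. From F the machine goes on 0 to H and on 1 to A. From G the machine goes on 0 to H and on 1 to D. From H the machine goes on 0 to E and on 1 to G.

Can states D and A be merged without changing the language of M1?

Yes

First remove the unreachable states {B,C}; 6 states remain.
Initial partition by acceptance: {A,D,F} | {E,G,H}.
Refine {E,G,H} on symbol 1: members go to different blocks, giving {E,G} and {H}.
The partition is now stable with 3 blocks: {A,D,F} | {E,G} | {H}.
D and A lie in the same block of the stable partition, so they are equivalent — no string distinguishes them.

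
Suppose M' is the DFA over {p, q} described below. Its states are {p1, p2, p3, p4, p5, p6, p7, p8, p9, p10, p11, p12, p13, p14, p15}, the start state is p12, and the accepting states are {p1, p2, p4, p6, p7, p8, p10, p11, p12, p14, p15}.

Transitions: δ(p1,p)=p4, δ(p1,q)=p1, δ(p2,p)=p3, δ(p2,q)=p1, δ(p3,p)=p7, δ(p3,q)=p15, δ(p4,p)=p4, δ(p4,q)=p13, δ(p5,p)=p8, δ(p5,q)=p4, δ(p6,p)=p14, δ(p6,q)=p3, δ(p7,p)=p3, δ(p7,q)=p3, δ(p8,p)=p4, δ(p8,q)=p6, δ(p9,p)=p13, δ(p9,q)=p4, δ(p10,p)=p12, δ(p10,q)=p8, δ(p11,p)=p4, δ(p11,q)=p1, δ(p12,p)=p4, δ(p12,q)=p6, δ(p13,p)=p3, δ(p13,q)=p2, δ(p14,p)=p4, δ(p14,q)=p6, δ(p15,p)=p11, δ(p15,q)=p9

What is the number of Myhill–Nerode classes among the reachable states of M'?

10

Reachable states from the start: {p1,p2,p3,p4,p6,p7,p9,p11,p12,p13,p14,p15}. Unreachable: {p5,p8,p10} — drop them.
P0 = {p1,p2,p4,p6,p7,p11,p12,p14,p15} | {p3,p9,p13}.
Split {p1,p2,p4,p6,p7,p11,p12,p14,p15} by δ(·,p) → {p1,p4,p6,p11,p12,p14,p15} and {p2,p7}.
Refine {p1,p4,p6,p11,p12,p14,p15} on symbol q: members go to different blocks, giving {p1,p11,p12,p14} and {p4,p6,p15}.
Refine {p1,p11,p12,p14} on symbol q: members go to different blocks, giving {p1,p11} and {p12,p14}.
Refine {p3,p9,p13} on symbol p: members go to different blocks, giving {p9,p13} and {p3}.
On input p, block {p9,p13} splits into {p9} and {p13}.
Refine {p2,p7} on symbol q: members go to different blocks, giving {p2} and {p7}.
On input p, block {p4,p6,p15} splits into {p4} and {p6} and {p15}.
No further refinement is possible. Final partition (10 blocks): {p1,p11} | {p9} | {p2} | {p4} | {p12,p14} | {p3} | {p13} | {p7} | {p6} | {p15}.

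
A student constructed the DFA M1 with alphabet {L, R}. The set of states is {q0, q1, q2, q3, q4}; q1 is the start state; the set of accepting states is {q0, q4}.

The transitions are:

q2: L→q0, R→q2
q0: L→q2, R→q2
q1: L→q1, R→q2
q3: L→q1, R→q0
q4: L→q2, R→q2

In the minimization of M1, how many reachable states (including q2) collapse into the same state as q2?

1

Reachable states from the start: {q0,q1,q2}. Unreachable: {q3,q4} — drop them.
Start with accepting vs non-accepting: {q0} | {q1,q2}.
On input L, block {q1,q2} splits into {q1} and {q2}.
No further refinement is possible. Final partition (3 blocks): {q0} | {q1} | {q2}.
The equivalence class containing q2 is {q2}, of size 1.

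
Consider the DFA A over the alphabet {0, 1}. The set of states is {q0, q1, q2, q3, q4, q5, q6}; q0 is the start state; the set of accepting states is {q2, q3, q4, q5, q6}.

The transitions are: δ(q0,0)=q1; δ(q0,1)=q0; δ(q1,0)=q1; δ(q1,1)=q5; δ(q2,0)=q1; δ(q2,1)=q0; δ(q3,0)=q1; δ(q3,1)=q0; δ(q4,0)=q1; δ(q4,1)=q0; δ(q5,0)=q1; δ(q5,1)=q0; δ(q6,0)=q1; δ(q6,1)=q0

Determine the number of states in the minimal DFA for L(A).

3

First remove the unreachable states {q2,q3,q4,q6}; 3 states remain.
Start with accepting vs non-accepting: {q5} | {q0,q1}.
Refine {q0,q1} on symbol 1: members go to different blocks, giving {q0} and {q1}.
No further refinement is possible. Final partition (3 blocks): {q5} | {q0} | {q1}.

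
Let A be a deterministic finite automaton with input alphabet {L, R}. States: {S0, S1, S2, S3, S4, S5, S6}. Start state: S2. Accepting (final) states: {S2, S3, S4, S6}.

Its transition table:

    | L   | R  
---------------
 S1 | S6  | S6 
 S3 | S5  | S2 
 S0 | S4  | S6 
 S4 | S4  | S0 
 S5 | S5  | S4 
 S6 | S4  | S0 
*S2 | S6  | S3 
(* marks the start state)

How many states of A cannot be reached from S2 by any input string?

1

BFS from S2 reaches {S0, S2, S3, S4, S5, S6}; the 1 state(s) S1 are never visited.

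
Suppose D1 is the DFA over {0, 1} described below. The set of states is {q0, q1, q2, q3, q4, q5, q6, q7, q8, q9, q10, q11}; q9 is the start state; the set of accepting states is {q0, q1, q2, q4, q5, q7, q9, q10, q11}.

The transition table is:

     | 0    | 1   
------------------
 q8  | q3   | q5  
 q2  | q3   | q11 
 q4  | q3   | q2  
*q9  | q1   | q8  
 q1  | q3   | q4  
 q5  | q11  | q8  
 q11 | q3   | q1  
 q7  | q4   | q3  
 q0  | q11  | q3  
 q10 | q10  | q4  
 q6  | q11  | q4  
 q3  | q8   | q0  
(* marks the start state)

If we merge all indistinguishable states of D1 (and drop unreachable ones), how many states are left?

First remove the unreachable states {q6,q7,q10}; 9 states remain.
Start with accepting vs non-accepting: {q0,q1,q2,q4,q5,q9,q11} | {q3,q8}.
Refine {q0,q1,q2,q4,q5,q9,q11} on symbol 0: members go to different blocks, giving {q1,q2,q4,q11} and {q0,q5,q9}.
Stable partition: {q1,q2,q4,q11} | {q3,q8} | {q0,q5,q9} — 3 equivalence classes.

3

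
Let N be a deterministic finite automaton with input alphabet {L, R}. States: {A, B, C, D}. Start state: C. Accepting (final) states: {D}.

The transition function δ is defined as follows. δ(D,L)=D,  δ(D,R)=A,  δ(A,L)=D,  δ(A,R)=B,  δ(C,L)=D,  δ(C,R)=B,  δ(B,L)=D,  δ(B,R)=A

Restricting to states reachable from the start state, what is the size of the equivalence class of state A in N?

3

All states are reachable from the start state.
P0 = {D} | {A,B,C}.
No further refinement is possible. Final partition (2 blocks): {D} | {A,B,C}.
The equivalence class containing A is {A,B,C}, of size 3.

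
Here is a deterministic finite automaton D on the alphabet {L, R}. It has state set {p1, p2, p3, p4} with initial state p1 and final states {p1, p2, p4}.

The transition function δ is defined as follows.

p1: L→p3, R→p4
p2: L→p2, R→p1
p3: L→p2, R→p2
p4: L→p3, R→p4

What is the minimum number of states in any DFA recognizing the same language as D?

P0 = {p1,p2,p4} | {p3}.
Refine {p1,p2,p4} on symbol L: members go to different blocks, giving {p1,p4} and {p2}.
The partition is now stable with 3 blocks: {p1,p4} | {p3} | {p2}.

3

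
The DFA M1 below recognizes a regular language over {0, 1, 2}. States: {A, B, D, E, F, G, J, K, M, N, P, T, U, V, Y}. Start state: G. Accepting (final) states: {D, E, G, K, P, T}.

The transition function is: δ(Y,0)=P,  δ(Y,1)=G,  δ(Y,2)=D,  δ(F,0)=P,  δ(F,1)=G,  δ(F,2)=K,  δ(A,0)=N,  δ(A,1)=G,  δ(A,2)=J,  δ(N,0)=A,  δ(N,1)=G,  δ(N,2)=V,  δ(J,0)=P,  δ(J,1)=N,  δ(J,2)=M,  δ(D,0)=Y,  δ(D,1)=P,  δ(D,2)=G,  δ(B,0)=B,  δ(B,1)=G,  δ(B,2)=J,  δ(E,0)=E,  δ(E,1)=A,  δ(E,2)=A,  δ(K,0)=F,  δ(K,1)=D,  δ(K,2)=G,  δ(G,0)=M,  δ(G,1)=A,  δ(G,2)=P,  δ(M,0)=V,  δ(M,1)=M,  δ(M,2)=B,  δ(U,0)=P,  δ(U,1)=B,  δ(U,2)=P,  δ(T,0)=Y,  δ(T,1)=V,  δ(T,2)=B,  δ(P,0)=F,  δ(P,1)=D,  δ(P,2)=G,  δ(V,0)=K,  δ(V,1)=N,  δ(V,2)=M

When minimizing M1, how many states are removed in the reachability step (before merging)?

3

No path from G leads to E, T, U; the other 12 states are all reachable.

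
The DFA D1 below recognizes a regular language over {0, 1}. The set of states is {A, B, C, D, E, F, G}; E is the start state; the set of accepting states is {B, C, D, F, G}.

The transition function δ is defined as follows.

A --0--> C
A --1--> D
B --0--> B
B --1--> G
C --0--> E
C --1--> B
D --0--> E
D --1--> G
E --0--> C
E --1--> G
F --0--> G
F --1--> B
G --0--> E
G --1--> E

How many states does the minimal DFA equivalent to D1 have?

First remove the unreachable states {A,D,F}; 4 states remain.
P0 = {B,C,G} | {E}.
Split {B,C,G} by δ(·,0) → {C,G} and {B}.
On input 1, block {C,G} splits into {C} and {G}.
The partition is now stable with 4 blocks: {C} | {E} | {B} | {G}.

4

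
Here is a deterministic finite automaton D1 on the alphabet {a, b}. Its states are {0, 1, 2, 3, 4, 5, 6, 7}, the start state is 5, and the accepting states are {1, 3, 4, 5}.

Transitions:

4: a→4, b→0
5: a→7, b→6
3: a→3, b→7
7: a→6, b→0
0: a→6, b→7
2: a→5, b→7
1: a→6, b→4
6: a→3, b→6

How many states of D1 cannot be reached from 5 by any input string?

3

Starting at 5 and following transitions, the reachable set is {0, 3, 5, 6, 7}. That leaves 1, 2, 4 unreachable — 3 in total.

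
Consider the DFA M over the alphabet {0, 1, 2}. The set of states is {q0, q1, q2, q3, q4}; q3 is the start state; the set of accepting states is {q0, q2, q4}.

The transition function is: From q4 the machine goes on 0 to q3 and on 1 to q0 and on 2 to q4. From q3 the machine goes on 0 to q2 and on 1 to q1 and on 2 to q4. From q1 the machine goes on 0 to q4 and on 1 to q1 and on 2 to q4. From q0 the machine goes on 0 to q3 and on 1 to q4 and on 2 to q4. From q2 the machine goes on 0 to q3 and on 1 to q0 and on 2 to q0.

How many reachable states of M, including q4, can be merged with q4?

3

Every state is reachable, so we keep all 5.
Initial partition by acceptance: {q0,q2,q4} | {q1,q3}.
No further refinement is possible. Final partition (2 blocks): {q0,q2,q4} | {q1,q3}.
The equivalence class containing q4 is {q0,q2,q4}, of size 3.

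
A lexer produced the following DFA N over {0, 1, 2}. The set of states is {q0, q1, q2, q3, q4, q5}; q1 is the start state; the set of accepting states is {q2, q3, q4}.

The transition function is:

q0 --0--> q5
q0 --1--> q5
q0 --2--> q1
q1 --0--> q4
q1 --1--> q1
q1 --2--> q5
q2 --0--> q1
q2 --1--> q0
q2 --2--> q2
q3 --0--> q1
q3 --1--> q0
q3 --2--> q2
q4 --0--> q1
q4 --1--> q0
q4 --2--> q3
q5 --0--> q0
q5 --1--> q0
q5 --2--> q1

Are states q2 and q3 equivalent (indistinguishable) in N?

Yes

P0 = {q2,q3,q4} | {q0,q1,q5}.
Split {q0,q1,q5} by δ(·,0) → {q0,q5} and {q1}.
The partition is now stable with 3 blocks: {q2,q3,q4} | {q0,q5} | {q1}.
q2 and q3 lie in the same block of the stable partition, so they are equivalent — no string distinguishes them.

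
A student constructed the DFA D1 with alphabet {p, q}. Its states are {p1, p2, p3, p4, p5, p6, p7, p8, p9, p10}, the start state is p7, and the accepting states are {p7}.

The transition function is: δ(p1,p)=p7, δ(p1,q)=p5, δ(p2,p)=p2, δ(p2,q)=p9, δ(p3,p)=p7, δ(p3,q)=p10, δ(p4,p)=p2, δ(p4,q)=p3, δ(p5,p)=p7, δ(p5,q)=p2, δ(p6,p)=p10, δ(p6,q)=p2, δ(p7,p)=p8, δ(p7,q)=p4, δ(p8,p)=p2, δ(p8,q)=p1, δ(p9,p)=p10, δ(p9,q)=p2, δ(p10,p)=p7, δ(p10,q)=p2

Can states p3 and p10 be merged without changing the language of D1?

No

Reachable states from the start: {p1,p2,p3,p4,p5,p7,p8,p9,p10}. Unreachable: {p6} — drop them.
Start with accepting vs non-accepting: {p7} | {p1,p2,p3,p4,p5,p8,p9,p10}.
On input p, block {p1,p2,p3,p4,p5,p8,p9,p10} splits into {p1,p3,p5,p10} and {p2,p4,p8,p9}.
Split {p1,p3,p5,p10} by δ(·,q) → {p1,p3} and {p5,p10}.
On input p, block {p2,p4,p8,p9} splits into {p2,p4,p8} and {p9}.
On input q, block {p2,p4,p8} splits into {p4,p8} and {p2}.
The partition is now stable with 6 blocks: {p7} | {p1,p3} | {p4,p8} | {p5,p10} | {p9} | {p2}.
p3 and p10 end up in different blocks, so they are distinguishable. For instance, the string 'qp' is accepted from only p3.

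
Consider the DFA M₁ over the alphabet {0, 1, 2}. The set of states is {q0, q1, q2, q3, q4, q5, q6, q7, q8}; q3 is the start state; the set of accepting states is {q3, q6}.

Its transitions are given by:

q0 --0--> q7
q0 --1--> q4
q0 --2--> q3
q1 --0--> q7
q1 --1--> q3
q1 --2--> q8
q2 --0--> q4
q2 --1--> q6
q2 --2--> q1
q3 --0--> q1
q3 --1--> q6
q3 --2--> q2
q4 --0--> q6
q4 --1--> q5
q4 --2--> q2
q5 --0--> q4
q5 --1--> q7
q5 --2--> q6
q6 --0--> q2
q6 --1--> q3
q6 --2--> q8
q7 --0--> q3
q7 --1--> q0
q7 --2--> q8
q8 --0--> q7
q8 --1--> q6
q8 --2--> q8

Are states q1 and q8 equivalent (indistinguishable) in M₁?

Initial partition by acceptance: {q3,q6} | {q0,q1,q2,q4,q5,q7,q8}.
On input 0, block {q0,q1,q2,q4,q5,q7,q8} splits into {q0,q1,q2,q5,q8} and {q4,q7}.
On input 1, block {q0,q1,q2,q5,q8} splits into {q1,q2,q8} and {q0,q5}.
Stable partition: {q3,q6} | {q1,q2,q8} | {q4,q7} | {q0,q5} — 4 equivalence classes.
q1 and q8 lie in the same block of the stable partition, so they are equivalent — no string distinguishes them.

Yes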